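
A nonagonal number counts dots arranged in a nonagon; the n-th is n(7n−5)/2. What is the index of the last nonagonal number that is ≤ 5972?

41

Solve n(7n−5)/2 ≤ 5972 for integer n.
n = 41 gives 5781 ≤ 5972, while n = 42 gives 6069 > 5972; so the answer is index 41.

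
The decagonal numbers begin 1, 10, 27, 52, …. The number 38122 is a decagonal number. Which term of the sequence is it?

98

Set n(4n−3) = 38122, giving 4n² − 3n − 38122 = 0.
The discriminant is 9 + 16·38122 = 609961, and √609961 = 781.
So n = (3 + 781) / 8 = 784/8 = 98.
Check: 98·(4·98 − 3) = 38122. ✓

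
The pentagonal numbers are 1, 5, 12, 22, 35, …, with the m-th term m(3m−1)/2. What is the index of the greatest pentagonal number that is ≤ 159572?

326

Solve n(3n−1)/2 ≤ 159572 for integer n.
n = 326 gives 159251 ≤ 159572, while n = 327 gives 160230 > 159572; so the answer is index 326.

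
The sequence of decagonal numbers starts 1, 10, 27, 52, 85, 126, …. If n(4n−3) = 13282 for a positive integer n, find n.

Set n(4n−3) = 13282, giving 4n² − 3n − 13282 = 0.
The discriminant is 9 + 16·13282 = 212521, and √212521 = 461.
So n = (3 + 461) / 8 = 464/8 = 58.

58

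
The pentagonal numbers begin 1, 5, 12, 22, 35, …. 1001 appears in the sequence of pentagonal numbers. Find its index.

Set n(3n−1)/2 = 1001, giving 3n² − n − 2002 = 0.
So n = (1 + 155) / 6 = 156/6 = 26.
Check: 26·(3·26 − 1)/2 = 1001. ✓

26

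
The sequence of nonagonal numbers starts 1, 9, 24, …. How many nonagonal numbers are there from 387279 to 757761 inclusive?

The n-th nonagonal number is n(7n−5)/2.
Smallest index with value ≥ 387279: n = 333 (giving 387279).
Largest index with value ≤ 757761: n = 465 (giving 755625).
Indices 333 through 465: 133 terms.

133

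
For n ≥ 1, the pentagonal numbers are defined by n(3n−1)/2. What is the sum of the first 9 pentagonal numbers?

405

Σ i(3i−1)/2 = (3Σi² − Σi) / 2 over i = 1..9.
Σi = 45 and Σi² = 285.
(3·285 − 1·45) / 2 = 810/2 = 405.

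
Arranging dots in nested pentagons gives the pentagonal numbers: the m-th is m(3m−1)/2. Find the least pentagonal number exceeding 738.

782

Solve n(3n−1)/2 > 738 for integer n.
The largest n with value ≤ 738 is 22 (since 715 ≤ 738 < 782), so the first above is n = 23, value 782.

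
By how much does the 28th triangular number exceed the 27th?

28

Consecutive triangular numbers differ by n: T_{28} − T_{27} = 28.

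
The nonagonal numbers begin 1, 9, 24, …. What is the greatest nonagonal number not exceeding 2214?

Solve n(7n−5)/2 ≤ 2214 for integer n.
n = 25 gives 2125 ≤ 2214, while n = 26 gives 2301 > 2214; so the answer is 2125.

2125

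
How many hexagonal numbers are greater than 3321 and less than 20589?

60

The n-th hexagonal number is n(2n−1).
Smallest index with value > 3321: n = 42 (giving 3486).
Largest index with value < 20589: n = 101 (giving 20301).
Indices 42 through 101: 60 terms.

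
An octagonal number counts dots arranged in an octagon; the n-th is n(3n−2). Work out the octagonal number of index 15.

The 15th octagonal number is n(3n−2) with n = 15.
15·(3·15 − 2) = 15·43 = 645.

645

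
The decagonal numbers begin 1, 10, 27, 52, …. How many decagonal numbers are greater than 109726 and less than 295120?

The n-th decagonal number is n(4n−3).
Smallest index with value > 109726: n = 167 (giving 111055).
Largest index with value < 295120: n = 271 (giving 292951).
Indices 167 through 271: 105 terms.

105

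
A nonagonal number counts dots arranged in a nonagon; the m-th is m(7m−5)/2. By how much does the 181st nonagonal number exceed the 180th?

Consecutive nonagonal numbers differ by 7n − 6: here 7·181 − 6 = 1261.

1261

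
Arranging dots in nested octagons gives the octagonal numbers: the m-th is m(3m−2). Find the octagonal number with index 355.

The 355th octagonal number is n(3n−2) with n = 355.
355·(3·355 − 2) = 355·1063 = 377365.

377365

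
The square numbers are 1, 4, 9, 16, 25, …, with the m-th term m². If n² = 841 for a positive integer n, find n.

29

We need n² = 841, so n = √841 = 29.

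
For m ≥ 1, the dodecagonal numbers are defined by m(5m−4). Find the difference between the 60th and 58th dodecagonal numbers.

1172

60·(5·60 − 4) = 17760 and 58·(5·58 − 4) = 16588.
Difference: 17760 − 16588 = 1172.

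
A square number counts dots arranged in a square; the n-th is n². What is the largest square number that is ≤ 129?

121

Solve n² ≤ 129 for integer n.
n = 11 gives 121 ≤ 129, while n = 12 gives 144 > 129; so the answer is 121.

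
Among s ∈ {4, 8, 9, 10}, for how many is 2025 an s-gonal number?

s = 4: P(4, 45) = 2025. ✓
s = 8: P(8, 26) = 1976 and P(8, 27) = 2133; 2025 is not s-gonal.
s = 9: P(9, 24) = 1956 and P(9, 25) = 2125; 2025 is not s-gonal.
s = 10: P(10, 22) = 1870 and P(10, 23) = 2047; 2025 is not s-gonal.
Hits: s ∈ {4} → 1.

1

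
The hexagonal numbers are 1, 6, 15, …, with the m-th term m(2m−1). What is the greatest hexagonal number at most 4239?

4186

Solve n(2n−1) ≤ 4239 for integer n.
n = 46 gives 4186 ≤ 4239, while n = 47 gives 4371 > 4239; so the answer is 4186.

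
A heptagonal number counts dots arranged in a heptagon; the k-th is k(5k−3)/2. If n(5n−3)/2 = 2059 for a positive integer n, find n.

Set n(5n−3)/2 = 2059, giving 5n² − 3n − 4118 = 0.
The discriminant is 9 + 40·2059 = 82369, and √82369 = 287.
So n = (3 + 287) / 10 = 290/10 = 29.

29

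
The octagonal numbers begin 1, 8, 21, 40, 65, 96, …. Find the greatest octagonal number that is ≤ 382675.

381633

Solve n(3n−2) ≤ 382675 for integer n.
n = 357 gives 381633 ≤ 382675, while n = 358 gives 383776 > 382675; so the answer is 381633.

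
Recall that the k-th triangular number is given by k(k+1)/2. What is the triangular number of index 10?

10·11/2 = 110/2 = 55.

55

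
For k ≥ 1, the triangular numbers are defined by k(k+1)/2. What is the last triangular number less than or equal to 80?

Solve n(n+1)/2 ≤ 80 for integer n.
n = 12 gives 78 ≤ 80, while n = 13 gives 91 > 80; so the answer is 78.

78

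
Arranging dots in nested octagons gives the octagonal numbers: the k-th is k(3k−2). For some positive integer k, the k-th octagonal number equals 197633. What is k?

257

Set n(3n−2) = 197633, giving 3n² − 2n − 197633 = 0.
So n = (2 + 1540) / 6 = 1542/6 = 257.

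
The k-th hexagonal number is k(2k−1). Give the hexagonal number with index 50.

4950

The 50th hexagonal number is n(2n−1) with n = 50.
50·(2·50 − 1) = 50·99 = 4950.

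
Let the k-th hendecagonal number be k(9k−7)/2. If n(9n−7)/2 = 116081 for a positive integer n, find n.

Set n(9n−7)/2 = 116081, giving 9n² − 7n − 232162 = 0.
The discriminant is 49 + 72·116081 = 8357881, and √8357881 = 2891.
So n = (7 + 2891) / 18 = 2898/18 = 161.

161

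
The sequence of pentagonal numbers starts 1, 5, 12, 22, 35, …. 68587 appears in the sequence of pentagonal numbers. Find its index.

214

Set n(3n−1)/2 = 68587, giving 3n² − n − 137174 = 0.
The discriminant is 1 + 24·68587 = 1646089, and √1646089 = 1283.
So n = (1 + 1283) / 6 = 1284/6 = 214.
Check: 214·(3·214 − 1)/2 = 68587. ✓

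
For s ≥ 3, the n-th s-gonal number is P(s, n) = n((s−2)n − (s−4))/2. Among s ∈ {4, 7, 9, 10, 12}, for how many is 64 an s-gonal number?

s = 4: P(4, 8) = 64. ✓
s = 7: P(7, 5) = 55 and P(7, 6) = 81; 64 is not s-gonal.
s = 9: P(9, 4) = 46 and P(9, 5) = 75; 64 is not s-gonal.
s = 10: P(10, 4) = 52 and P(10, 5) = 85; 64 is not s-gonal.
s = 12: P(12, 4) = 64. ✓
Hits: s ∈ {4, 12} → 2.

2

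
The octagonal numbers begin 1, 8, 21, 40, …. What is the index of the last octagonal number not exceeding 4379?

Solve n(3n−2) ≤ 4379 for integer n.
n = 38 gives 4256 ≤ 4379, while n = 39 gives 4485 > 4379; so the answer is index 38.

38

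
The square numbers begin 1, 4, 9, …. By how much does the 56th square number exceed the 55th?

n² − (n−1)² = 2n − 1, so 56² − 55² = 2·56 − 1 = 111.

111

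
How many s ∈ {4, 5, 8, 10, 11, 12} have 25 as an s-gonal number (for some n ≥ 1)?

s = 4: P(4, 5) = 25. ✓
s = 5: P(5, 4) = 22 and P(5, 5) = 35; 25 is not s-gonal.
s = 8: P(8, 3) = 21 and P(8, 4) = 40; 25 is not s-gonal.
s = 10: P(10, 2) = 10 and P(10, 3) = 27; 25 is not s-gonal.
s = 11: P(11, 2) = 11 and P(11, 3) = 30; 25 is not s-gonal.
s = 12: P(12, 2) = 12 and P(12, 3) = 33; 25 is not s-gonal.
Hits: s ∈ {4} → 1.

1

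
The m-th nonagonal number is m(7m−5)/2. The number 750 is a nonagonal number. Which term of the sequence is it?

15

Set n(7n−5)/2 = 750, giving 7n² − 5n − 1500 = 0.
The discriminant is 25 + 56·750 = 42025, and √42025 = 205.
So n = (5 + 205) / 14 = 210/14 = 15.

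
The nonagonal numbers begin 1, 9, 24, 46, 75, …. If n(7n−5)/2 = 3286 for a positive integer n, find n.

31

Set n(7n−5)/2 = 3286, giving 7n² − 5n − 6572 = 0.
The discriminant is 25 + 56·3286 = 184041, and √184041 = 429.
So n = (5 + 429) / 14 = 434/14 = 31.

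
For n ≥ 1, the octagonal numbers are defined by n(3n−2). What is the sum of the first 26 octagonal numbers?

17901

Σ i(3i−2) = 3Σi² − 2Σi over i = 1..26.
Σi = 351 and Σi² = 6201.
3·6201 − 2·351 = 17901.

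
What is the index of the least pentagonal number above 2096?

Solve n(3n−1)/2 > 2096 for integer n.
The largest n with value ≤ 2096 is 37 (since 2035 ≤ 2096 < 2147), so the first above is n = 38, value 2147.

38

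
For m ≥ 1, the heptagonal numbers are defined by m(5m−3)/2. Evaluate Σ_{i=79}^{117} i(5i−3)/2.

943007

Σ i(5i−3)/2 = (5Σi² − 3Σi) / 2 over i = 79..117.
Σi = 6903 − 3081 = 3822 and Σi² = 540735 − 161239 = 379496.
(5·379496 − 3·3822) / 2 = 1886014/2 = 943007.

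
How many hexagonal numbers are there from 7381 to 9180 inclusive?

8

The n-th hexagonal number is n(2n−1).
Smallest index with value ≥ 7381: n = 61 (giving 7381).
Largest index with value ≤ 9180: n = 68 (giving 9180).
Indices 61 through 68: 8 terms.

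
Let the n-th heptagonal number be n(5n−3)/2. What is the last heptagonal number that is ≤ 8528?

Solve n(5n−3)/2 ≤ 8528 for integer n.
n = 58 gives 8323 ≤ 8528, while n = 59 gives 8614 > 8528; so the answer is 8323.

8323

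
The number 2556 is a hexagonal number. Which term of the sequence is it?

Set n(2n−1) = 2556, giving 2n² − n − 2556 = 0.
So n = (1 + 143) / 4 = 144/4 = 36.

36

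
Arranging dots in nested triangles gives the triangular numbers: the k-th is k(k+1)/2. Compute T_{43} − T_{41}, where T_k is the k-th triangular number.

85

43·44/2 = 946 and 41·42/2 = 861.
Difference: 946 − 861 = 85.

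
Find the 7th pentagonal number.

70

The 7th pentagonal number is n(3n−1)/2 with n = 7.
7·(3·7 − 1)/2 = 7·20/2 = 7·10 = 70.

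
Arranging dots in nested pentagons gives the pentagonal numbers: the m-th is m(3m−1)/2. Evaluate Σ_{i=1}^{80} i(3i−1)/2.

259200

Σ i(3i−1)/2 = (3Σi² − Σi) / 2 over i = 1..80.
Σi = 3240 and Σi² = 173880.
(3·173880 − 1·3240) / 2 = 518400/2 = 259200.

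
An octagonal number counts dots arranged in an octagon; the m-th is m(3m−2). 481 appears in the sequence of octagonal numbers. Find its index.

Set n(3n−2) = 481, giving 3n² − 2n − 481 = 0.
The discriminant is 4 + 12·481 = 5776, and √5776 = 76.
So n = (2 + 76) / 6 = 78/6 = 13.
Check: 13·(3·13 − 2) = 481. ✓

13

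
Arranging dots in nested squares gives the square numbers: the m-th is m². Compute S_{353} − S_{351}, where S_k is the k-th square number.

1408

353² = 124609 and 351² = 123201.
Difference: 124609 − 123201 = 1408.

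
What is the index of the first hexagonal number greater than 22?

4

Solve n(2n−1) > 22 for integer n.
The largest n with value ≤ 22 is 3 (since 15 ≤ 22 < 28), so the first above is n = 4, value 28.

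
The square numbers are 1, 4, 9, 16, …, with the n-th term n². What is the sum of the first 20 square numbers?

Σ_{i=1}^{20} i² = 20·21·41/6 = 2870.

2870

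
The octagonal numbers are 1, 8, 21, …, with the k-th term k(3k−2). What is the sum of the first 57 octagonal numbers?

Σ i(3i−2) = 3Σi² − 2Σi over i = 1..57.
Σi = 1653 and Σi² = 63365.
3·63365 − 2·1653 = 186789.

186789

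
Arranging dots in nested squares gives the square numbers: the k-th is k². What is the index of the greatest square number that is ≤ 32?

Solve n² ≤ 32 for integer n.
n = 5 gives 25 ≤ 32, while n = 6 gives 36 > 32; so the answer is index 5.

5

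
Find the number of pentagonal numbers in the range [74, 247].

The n-th pentagonal number is n(3n−1)/2.
Smallest index with value ≥ 74: n = 8 (giving 92).
Largest index with value ≤ 247: n = 13 (giving 247).
Indices 8 through 13: 6 terms.

6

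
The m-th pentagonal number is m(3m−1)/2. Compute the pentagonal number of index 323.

323·(3·323 − 1)/2 = 323·968/2 = 323·484 = 156332.

156332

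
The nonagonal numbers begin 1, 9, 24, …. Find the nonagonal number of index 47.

7614

47·(7·47 − 5)/2 = 47·324/2 = 47·162 = 7614.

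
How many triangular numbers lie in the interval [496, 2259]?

36

The n-th triangular number is n(n+1)/2.
Smallest index with value ≥ 496: n = 31 (giving 496).
Largest index with value ≤ 2259: n = 66 (giving 2211).
Indices 31 through 66: 36 terms.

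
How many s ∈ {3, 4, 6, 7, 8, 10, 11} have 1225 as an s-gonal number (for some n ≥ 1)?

s = 3: P(3, 49) = 1225. ✓
s = 4: P(4, 35) = 1225. ✓
s = 6: P(6, 25) = 1225. ✓
s = 7: P(7, 22) = 1177 and P(7, 23) = 1288; 1225 is not s-gonal.
s = 8: P(8, 20) = 1160 and P(8, 21) = 1281; 1225 is not s-gonal.
s = 10: P(10, 17) = 1105 and P(10, 18) = 1242; 1225 is not s-gonal.
s = 11: P(11, 16) = 1096 and P(11, 17) = 1241; 1225 is not s-gonal.
Hits: s ∈ {3, 4, 6} → 3.

3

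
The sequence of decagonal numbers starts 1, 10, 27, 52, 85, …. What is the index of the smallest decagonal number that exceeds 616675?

394

Solve n(4n−3) > 616675 for integer n.
The largest n with value ≤ 616675 is 393 (since 616617 ≤ 616675 < 619762), so the first above is n = 394, value 619762.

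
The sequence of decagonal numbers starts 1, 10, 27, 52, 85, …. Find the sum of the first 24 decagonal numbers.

18700

Σ i(4i−3) = 4Σi² − 3Σi over i = 1..24.
Σi = 300 and Σi² = 4900.
4·4900 − 3·300 = 18700.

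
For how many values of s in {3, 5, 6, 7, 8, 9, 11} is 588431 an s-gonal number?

1

s = 3: P(3, 1084) = 588070 and P(3, 1085) = 589155; 588431 is not s-gonal.
s = 5: P(5, 626) = 587501 and P(5, 627) = 589380; 588431 is not s-gonal.
s = 6: P(6, 542) = 586986 and P(6, 543) = 589155; 588431 is not s-gonal.
s = 7: P(7, 485) = 587335 and P(7, 486) = 589761; 588431 is not s-gonal.
s = 8: P(8, 443) = 587861 and P(8, 444) = 590520; 588431 is not s-gonal.
s = 9: P(9, 410) = 587325 and P(9, 411) = 590196; 588431 is not s-gonal.
s = 11: P(11, 362) = 588431. ✓
Hits: s ∈ {11} → 1.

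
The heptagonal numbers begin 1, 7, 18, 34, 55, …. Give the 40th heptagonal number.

The 40th heptagonal number is n(5n−3)/2 with n = 40.
40·(5·40 − 3)/2 = 40·197/2 = 3940.

3940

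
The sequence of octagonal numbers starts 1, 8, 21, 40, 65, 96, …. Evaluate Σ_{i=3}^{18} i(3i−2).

Σ i(3i−2) = 3Σi² − 2Σi over i = 3..18.
Σi = 171 − 3 = 168 and Σi² = 2109 − 5 = 2104.
3·2104 − 2·168 = 5976.

5976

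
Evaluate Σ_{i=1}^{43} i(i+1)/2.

14190

Σ i(i+1)/2 = (Σi² + Σi) / 2 over i = 1..43.
Σi = 946 and Σi² = 27434.
(1·27434 + 1·946) / 2 = 28380/2 = 14190.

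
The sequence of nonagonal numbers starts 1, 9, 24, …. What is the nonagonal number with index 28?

The 28th nonagonal number is n(7n−5)/2 with n = 28.
28·(7·28 − 5)/2 = 28·191/2 = 2674.

2674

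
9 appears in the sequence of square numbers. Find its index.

We need n² = 9, so n = √9 = 3.

3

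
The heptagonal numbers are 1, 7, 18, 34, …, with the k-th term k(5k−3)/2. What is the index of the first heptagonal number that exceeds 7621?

56

Solve n(5n−3)/2 > 7621 for integer n.
The largest n with value ≤ 7621 is 55 (since 7480 ≤ 7621 < 7756), so the first above is n = 56, value 7756.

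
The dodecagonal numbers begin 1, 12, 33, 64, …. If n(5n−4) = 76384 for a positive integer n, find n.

124

Set n(5n−4) = 76384, giving 5n² − 4n − 76384 = 0.
So n = (4 + 1236) / 10 = 1240/10 = 124.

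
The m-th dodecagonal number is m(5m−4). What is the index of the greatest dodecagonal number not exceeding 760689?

Solve n(5n−4) ≤ 760689 for integer n.
n = 390 gives 758940 ≤ 760689, while n = 391 gives 762841 > 760689; so the answer is index 390.

390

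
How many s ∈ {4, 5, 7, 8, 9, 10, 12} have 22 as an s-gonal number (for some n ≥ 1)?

s = 4: P(4, 4) = 16 and P(4, 5) = 25; 22 is not s-gonal.
s = 5: P(5, 4) = 22. ✓
s = 7: P(7, 3) = 18 and P(7, 4) = 34; 22 is not s-gonal.
s = 8: P(8, 3) = 21 and P(8, 4) = 40; 22 is not s-gonal.
s = 9: P(9, 2) = 9 and P(9, 3) = 24; 22 is not s-gonal.
s = 10: P(10, 2) = 10 and P(10, 3) = 27; 22 is not s-gonal.
s = 12: P(12, 2) = 12 and P(12, 3) = 33; 22 is not s-gonal.
Hits: s ∈ {5} → 1.

1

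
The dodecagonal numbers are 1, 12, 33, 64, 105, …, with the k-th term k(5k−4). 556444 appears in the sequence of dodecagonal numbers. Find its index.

Set n(5n−4) = 556444, giving 5n² − 4n − 556444 = 0.
The discriminant is 16 + 20·556444 = 11128896, and √11128896 = 3336.
So n = (4 + 3336) / 10 = 3340/10 = 334.

334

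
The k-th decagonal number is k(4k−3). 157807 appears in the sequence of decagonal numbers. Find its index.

199

Set n(4n−3) = 157807, giving 4n² − 3n − 157807 = 0.
The discriminant is 9 + 16·157807 = 2524921, and √2524921 = 1589.
So n = (3 + 1589) / 8 = 1592/8 = 199.
Check: 199·(4·199 − 3) = 157807. ✓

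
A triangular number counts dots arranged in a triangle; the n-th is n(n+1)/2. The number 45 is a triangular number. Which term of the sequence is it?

Set n(n+1)/2 = 45, giving n² + n − 90 = 0.
The discriminant is 1 + 8·45 = 361, and √361 = 19.
So n = (-1 + 19) / 2 = 18/2 = 9.
Check: 9·10/2 = 45. ✓

9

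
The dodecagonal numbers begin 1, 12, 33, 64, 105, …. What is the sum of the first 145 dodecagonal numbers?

5091385

Σ i(5i−4) = 5Σi² − 4Σi over i = 1..145.
Σi = 10585 and Σi² = 1026745.
5·1026745 − 4·10585 = 5091385.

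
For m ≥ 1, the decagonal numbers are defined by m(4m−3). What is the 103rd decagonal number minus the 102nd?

Consecutive decagonal numbers differ by 8n − 7: here 8·103 − 7 = 817.

817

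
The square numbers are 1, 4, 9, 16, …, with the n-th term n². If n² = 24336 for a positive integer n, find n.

We need n² = 24336, so n = √24336 = 156.

156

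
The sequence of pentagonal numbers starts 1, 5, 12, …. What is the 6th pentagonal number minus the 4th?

6·(3·6 − 1)/2 = 51 and 4·(3·4 − 1)/2 = 22.
Difference: 51 − 22 = 29.

29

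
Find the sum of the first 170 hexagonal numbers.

Σ i(2i−1) = 2Σi² − Σi over i = 1..170.
Σi = 14535 and Σi² = 1652145.
2·1652145 − 1·14535 = 3289755.

3289755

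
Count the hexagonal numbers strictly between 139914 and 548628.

259

The n-th hexagonal number is n(2n−1).
Smallest index with value > 139914: n = 265 (giving 140185).
Largest index with value < 548628: n = 523 (giving 546535).
Indices 265 through 523: 259 terms.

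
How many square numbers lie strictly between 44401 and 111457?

The n-th square number is n².
Smallest index with value > 44401: n = 211 (giving 44521).
Largest index with value < 111457: n = 333 (giving 110889).
Indices 211 through 333: 123 terms.

123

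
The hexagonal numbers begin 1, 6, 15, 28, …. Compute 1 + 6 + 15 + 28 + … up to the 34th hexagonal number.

Σ i(2i−1) = 2Σi² − Σi over i = 1..34.
Σi = 595 and Σi² = 13685.
2·13685 − 1·595 = 26775.

26775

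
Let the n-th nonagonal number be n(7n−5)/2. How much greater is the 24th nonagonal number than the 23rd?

Consecutive nonagonal numbers differ by 7n − 6: here 7·24 − 6 = 162.

162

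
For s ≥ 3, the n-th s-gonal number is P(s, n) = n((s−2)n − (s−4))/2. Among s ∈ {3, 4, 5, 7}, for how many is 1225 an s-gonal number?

2

s = 3: P(3, 49) = 1225. ✓
s = 4: P(4, 35) = 1225. ✓
s = 5: P(5, 28) = 1162 and P(5, 29) = 1247; 1225 is not s-gonal.
s = 7: P(7, 22) = 1177 and P(7, 23) = 1288; 1225 is not s-gonal.
Hits: s ∈ {3, 4} → 2.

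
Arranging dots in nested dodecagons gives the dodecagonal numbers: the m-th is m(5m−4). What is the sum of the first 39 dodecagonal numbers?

Σ i(5i−4) = 5Σi² − 4Σi over i = 1..39.
Σi = 780 and Σi² = 20540.
5·20540 − 4·780 = 99580.

99580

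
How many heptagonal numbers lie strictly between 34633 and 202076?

166

The n-th heptagonal number is n(5n−3)/2.
Smallest index with value > 34633: n = 119 (giving 35224).
Largest index with value < 202076: n = 284 (giving 201214).
Indices 119 through 284: 166 terms.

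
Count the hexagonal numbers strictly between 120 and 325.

4

The n-th hexagonal number is n(2n−1).
Smallest index with value > 120: n = 9 (giving 153).
Largest index with value < 325: n = 12 (giving 276).
Indices 9 through 12: 4 terms.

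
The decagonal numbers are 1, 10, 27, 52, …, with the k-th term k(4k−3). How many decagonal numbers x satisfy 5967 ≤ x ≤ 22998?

38

The n-th decagonal number is n(4n−3).
Smallest index with value ≥ 5967: n = 39 (giving 5967).
Largest index with value ≤ 22998: n = 76 (giving 22876).
Indices 39 through 76: 38 terms.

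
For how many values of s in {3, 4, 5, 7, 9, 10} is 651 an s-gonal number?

s = 3: P(3, 35) = 630 and P(3, 36) = 666; 651 is not s-gonal.
s = 4: P(4, 25) = 625 and P(4, 26) = 676; 651 is not s-gonal.
s = 5: P(5, 21) = 651. ✓
s = 7: P(7, 16) = 616 and P(7, 17) = 697; 651 is not s-gonal.
s = 9: P(9, 14) = 651. ✓
s = 10: P(10, 13) = 637 and P(10, 14) = 742; 651 is not s-gonal.
Hits: s ∈ {5, 9} → 2.

2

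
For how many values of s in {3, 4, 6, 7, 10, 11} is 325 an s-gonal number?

s = 3: P(3, 25) = 325. ✓
s = 4: P(4, 18) = 324 and P(4, 19) = 361; 325 is not s-gonal.
s = 6: P(6, 13) = 325. ✓
s = 7: P(7, 11) = 286 and P(7, 12) = 342; 325 is not s-gonal.
s = 10: P(10, 9) = 297 and P(10, 10) = 370; 325 is not s-gonal.
s = 11: P(11, 8) = 260 and P(11, 9) = 333; 325 is not s-gonal.
Hits: s ∈ {3, 6} → 2.

2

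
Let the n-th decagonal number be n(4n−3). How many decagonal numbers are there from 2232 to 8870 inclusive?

24

The n-th decagonal number is n(4n−3).
Smallest index with value ≥ 2232: n = 24 (giving 2232).
Largest index with value ≤ 8870: n = 47 (giving 8695).
Indices 24 through 47: 24 terms.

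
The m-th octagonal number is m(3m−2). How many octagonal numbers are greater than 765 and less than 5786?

28

The n-th octagonal number is n(3n−2).
Smallest index with value > 765: n = 17 (giving 833).
Largest index with value < 5786: n = 44 (giving 5720).
Indices 17 through 44: 28 terms.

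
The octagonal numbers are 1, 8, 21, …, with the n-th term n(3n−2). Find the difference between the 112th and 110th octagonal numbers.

1328

112·(3·112 − 2) = 37408 and 110·(3·110 − 2) = 36080.
Difference: 37408 − 36080 = 1328.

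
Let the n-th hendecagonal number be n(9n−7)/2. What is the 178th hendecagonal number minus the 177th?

1594

Consecutive hendecagonal numbers differ by 9n − 8: here 9·178 − 8 = 1594.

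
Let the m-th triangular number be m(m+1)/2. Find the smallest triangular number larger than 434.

Solve n(n+1)/2 > 434 for integer n.
The largest n with value ≤ 434 is 28 (since 406 ≤ 434 < 435), so the first above is n = 29, value 435.

435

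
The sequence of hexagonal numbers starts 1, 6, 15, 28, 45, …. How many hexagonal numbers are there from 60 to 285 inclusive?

The n-th hexagonal number is n(2n−1).
Smallest index with value ≥ 60: n = 6 (giving 66).
Largest index with value ≤ 285: n = 12 (giving 276).
Indices 6 through 12: 7 terms.

7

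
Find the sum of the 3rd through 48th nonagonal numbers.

Σ i(7i−5)/2 = (7Σi² − 5Σi) / 2 over i = 3..48.
Σi = 1176 − 3 = 1173 and Σi² = 38024 − 5 = 38019.
(7·38019 − 5·1173) / 2 = 260268/2 = 130134.

130134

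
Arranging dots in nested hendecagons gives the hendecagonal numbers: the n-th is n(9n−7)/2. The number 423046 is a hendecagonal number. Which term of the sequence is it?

307

Set n(9n−7)/2 = 423046, giving 9n² − 7n − 846092 = 0.
The discriminant is 49 + 72·423046 = 30459361, and √30459361 = 5519.
So n = (7 + 5519) / 18 = 5526/18 = 307.
Check: 307·(9·307 − 7)/2 = 423046. ✓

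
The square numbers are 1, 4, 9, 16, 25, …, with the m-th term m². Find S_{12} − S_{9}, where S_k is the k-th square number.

12² = 144 and 9² = 81.
Difference: 144 − 81 = 63.

63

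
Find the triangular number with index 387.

The 387th triangular number is n(n+1)/2 with n = 387.
387·388/2 = 150156/2 = 75078.

75078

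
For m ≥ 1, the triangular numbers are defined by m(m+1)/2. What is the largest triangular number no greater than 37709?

Solve n(n+1)/2 ≤ 37709 for integer n.
n = 274 gives 37675 ≤ 37709, while n = 275 gives 37950 > 37709; so the answer is 37675.

37675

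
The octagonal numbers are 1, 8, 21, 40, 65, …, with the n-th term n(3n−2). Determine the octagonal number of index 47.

6533

The 47th octagonal number is n(3n−2) with n = 47.
47·(3·47 − 2) = 47·139 = 6533.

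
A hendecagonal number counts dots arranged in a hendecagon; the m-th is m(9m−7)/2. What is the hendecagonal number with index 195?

170430

The 195th hendecagonal number is n(9n−7)/2 with n = 195.
195·(9·195 − 7)/2 = 195·1748/2 = 195·874 = 170430.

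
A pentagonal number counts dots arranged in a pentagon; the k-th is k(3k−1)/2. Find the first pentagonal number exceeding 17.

22

Solve n(3n−1)/2 > 17 for integer n.
The largest n with value ≤ 17 is 3 (since 12 ≤ 17 < 22), so the first above is n = 4, value 22.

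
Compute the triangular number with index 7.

The 7th triangular number is n(n+1)/2 with n = 7.
7·8/2 = 56/2 = 28.

28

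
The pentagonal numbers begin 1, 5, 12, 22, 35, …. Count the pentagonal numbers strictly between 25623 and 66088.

The n-th pentagonal number is n(3n−1)/2.
Smallest index with value > 25623: n = 131 (giving 25676).
Largest index with value < 66088: n = 210 (giving 66045).
Indices 131 through 210: 80 terms.

80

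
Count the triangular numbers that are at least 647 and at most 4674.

61

The n-th triangular number is n(n+1)/2.
Smallest index with value ≥ 647: n = 36 (giving 666).
Largest index with value ≤ 4674: n = 96 (giving 4656).
Indices 36 through 96: 61 terms.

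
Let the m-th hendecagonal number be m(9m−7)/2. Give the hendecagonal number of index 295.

The 295th hendecagonal number is n(9n−7)/2 with n = 295.
295·(9·295 − 7)/2 = 295·2648/2 = 295·1324 = 390580.

390580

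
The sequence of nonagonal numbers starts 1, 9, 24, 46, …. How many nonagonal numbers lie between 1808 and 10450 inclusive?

32

The n-th nonagonal number is n(7n−5)/2.
Smallest index with value ≥ 1808: n = 24 (giving 1956).
Largest index with value ≤ 10450: n = 55 (giving 10450).
Indices 24 through 55: 32 terms.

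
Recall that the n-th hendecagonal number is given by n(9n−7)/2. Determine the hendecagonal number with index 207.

The 207th hendecagonal number is n(9n−7)/2 with n = 207.
207·(9·207 − 7)/2 = 207·1856/2 = 207·928 = 192096.

192096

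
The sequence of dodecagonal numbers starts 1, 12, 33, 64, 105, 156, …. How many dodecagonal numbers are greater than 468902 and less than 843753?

The n-th dodecagonal number is n(5n−4).
Smallest index with value > 468902: n = 307 (giving 470017).
Largest index with value < 843753: n = 411 (giving 842961).
Indices 307 through 411: 105 terms.

105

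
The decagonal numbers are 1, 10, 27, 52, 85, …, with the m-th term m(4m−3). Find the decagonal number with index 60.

14220

60·(4·60 − 3) = 60·237 = 14220.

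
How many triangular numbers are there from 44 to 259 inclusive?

14

The n-th triangular number is n(n+1)/2.
Smallest index with value ≥ 44: n = 9 (giving 45).
Largest index with value ≤ 259: n = 22 (giving 253).
Indices 9 through 22: 14 terms.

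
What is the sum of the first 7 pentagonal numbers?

196

Σ i(3i−1)/2 = (3Σi² − Σi) / 2 over i = 1..7.
Σi = 28 and Σi² = 140.
(3·140 − 1·28) / 2 = 392/2 = 196.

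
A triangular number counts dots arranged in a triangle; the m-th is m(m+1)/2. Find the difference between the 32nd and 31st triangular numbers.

32

Consecutive triangular numbers differ by n: T_{32} − T_{31} = 32.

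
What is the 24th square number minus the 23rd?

n² − (n−1)² = 2n − 1, so 24² − 23² = 2·24 − 1 = 47.

47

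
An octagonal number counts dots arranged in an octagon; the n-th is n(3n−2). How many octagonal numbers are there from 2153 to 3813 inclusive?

The n-th octagonal number is n(3n−2).
Smallest index with value ≥ 2153: n = 28 (giving 2296).
Largest index with value ≤ 3813: n = 35 (giving 3605).
Indices 28 through 35: 8 terms.

8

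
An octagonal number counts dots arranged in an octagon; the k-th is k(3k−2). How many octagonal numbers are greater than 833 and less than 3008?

14

The n-th octagonal number is n(3n−2).
Smallest index with value > 833: n = 18 (giving 936).
Largest index with value < 3008: n = 31 (giving 2821).
Indices 18 through 31: 14 terms.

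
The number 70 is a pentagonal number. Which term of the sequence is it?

7

Set n(3n−1)/2 = 70, giving 3n² − n − 140 = 0.
The discriminant is 1 + 24·70 = 1681, and √1681 = 41.
So n = (1 + 41) / 6 = 42/6 = 7.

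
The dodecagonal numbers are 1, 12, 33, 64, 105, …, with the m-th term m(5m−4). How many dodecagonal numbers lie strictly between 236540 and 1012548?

233

The n-th dodecagonal number is n(5n−4).
Smallest index with value > 236540: n = 218 (giving 236748).
Largest index with value < 1012548: n = 450 (giving 1010700).
Indices 218 through 450: 233 terms.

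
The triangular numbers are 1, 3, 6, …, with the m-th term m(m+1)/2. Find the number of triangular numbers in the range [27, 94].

7

The n-th triangular number is n(n+1)/2.
Smallest index with value ≥ 27: n = 7 (giving 28).
Largest index with value ≤ 94: n = 13 (giving 91).
Indices 7 through 13: 7 terms.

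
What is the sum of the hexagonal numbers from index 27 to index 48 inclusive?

Σ i(2i−1) = 2Σi² − Σi over i = 27..48.
Σi = 1176 − 351 = 825 and Σi² = 38024 − 6201 = 31823.
2·31823 − 1·825 = 62821.

62821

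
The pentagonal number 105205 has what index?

Set n(3n−1)/2 = 105205, giving 3n² − n − 210410 = 0.
So n = (1 + 1589) / 6 = 1590/6 = 265.
Check: 265·(3·265 − 1)/2 = 105205. ✓

265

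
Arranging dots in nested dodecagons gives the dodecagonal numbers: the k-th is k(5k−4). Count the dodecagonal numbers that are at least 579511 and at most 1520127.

The n-th dodecagonal number is n(5n−4).
Smallest index with value ≥ 579511: n = 341 (giving 580041).
Largest index with value ≤ 1520127: n = 551 (giving 1515801).
Indices 341 through 551: 211 terms.

211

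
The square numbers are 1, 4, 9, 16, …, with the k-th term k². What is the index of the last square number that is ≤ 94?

9

Solve n² ≤ 94 for integer n.
n = 9 gives 81 ≤ 94, while n = 10 gives 100 > 94; so the answer is index 9.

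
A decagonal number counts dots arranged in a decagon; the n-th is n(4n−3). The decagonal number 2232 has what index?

24

Set n(4n−3) = 2232, giving 4n² − 3n − 2232 = 0.
So n = (3 + 189) / 8 = 192/8 = 24.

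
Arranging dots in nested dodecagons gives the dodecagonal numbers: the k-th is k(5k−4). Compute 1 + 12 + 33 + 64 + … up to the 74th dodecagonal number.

678025

Σ i(5i−4) = 5Σi² − 4Σi over i = 1..74.
Σi = 2775 and Σi² = 137825.
5·137825 − 4·2775 = 678025.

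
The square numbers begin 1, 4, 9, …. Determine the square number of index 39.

1521

39² = 1521.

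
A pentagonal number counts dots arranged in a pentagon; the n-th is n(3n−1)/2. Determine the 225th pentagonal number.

225·(3·225 − 1)/2 = 225·674/2 = 225·337 = 75825.

75825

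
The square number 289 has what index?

17

We need n² = 289, so n = √289 = 17.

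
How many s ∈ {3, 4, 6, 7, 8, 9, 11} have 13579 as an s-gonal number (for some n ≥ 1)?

1

s = 3: P(3, 164) = 13530 and P(3, 165) = 13695; 13579 is not s-gonal.
s = 4: P(4, 116) = 13456 and P(4, 117) = 13689; 13579 is not s-gonal.
s = 6: P(6, 82) = 13366 and P(6, 83) = 13695; 13579 is not s-gonal.
s = 7: P(7, 74) = 13579. ✓
s = 8: P(8, 67) = 13333 and P(8, 68) = 13736; 13579 is not s-gonal.
s = 9: P(9, 62) = 13299 and P(9, 63) = 13734; 13579 is not s-gonal.
s = 11: P(11, 55) = 13420 and P(11, 56) = 13916; 13579 is not s-gonal.
Hits: s ∈ {7} → 1.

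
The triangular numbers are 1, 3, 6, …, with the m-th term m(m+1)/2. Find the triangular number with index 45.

1035

The 45th triangular number is n(n+1)/2 with n = 45.
45·46/2 = 2070/2 = 1035.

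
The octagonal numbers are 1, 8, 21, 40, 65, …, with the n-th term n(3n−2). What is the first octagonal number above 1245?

Solve n(3n−2) > 1245 for integer n.
The largest n with value ≤ 1245 is 20 (since 1160 ≤ 1245 < 1281), so the first above is n = 21, value 1281.

1281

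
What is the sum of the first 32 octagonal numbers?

Σ i(3i−2) = 3Σi² − 2Σi over i = 1..32.
Σi = 528 and Σi² = 11440.
3·11440 − 2·528 = 33264.

33264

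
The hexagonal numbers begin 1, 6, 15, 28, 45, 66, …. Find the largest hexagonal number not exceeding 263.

231

Solve n(2n−1) ≤ 263 for integer n.
n = 11 gives 231 ≤ 263, while n = 12 gives 276 > 263; so the answer is 231.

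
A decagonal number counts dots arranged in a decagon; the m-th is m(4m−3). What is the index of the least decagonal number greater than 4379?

34

Solve n(4n−3) > 4379 for integer n.
The largest n with value ≤ 4379 is 33 (since 4257 ≤ 4379 < 4522), so the first above is n = 34, value 4522.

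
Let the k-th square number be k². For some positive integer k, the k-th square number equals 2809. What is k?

53

We need n² = 2809, so n = √2809 = 53.
Check: 53² = 2809. ✓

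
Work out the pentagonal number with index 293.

The 293rd pentagonal number is n(3n−1)/2 with n = 293.
293·(3·293 − 1)/2 = 293·878/2 = 293·439 = 128627.

128627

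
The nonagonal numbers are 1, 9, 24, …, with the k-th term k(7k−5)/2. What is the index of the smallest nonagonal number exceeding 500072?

379

Solve n(7n−5)/2 > 500072 for integer n.
The largest n with value ≤ 500072 is 378 (since 499149 ≤ 500072 < 501796), so the first above is n = 379, value 501796.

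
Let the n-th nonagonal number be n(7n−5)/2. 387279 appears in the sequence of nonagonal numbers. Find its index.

333

Set n(7n−5)/2 = 387279, giving 7n² − 5n − 774558 = 0.
The discriminant is 25 + 56·387279 = 21687649, and √21687649 = 4657.
So n = (5 + 4657) / 14 = 4662/14 = 333.
Check: 333·(7·333 − 5)/2 = 387279. ✓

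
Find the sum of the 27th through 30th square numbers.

3254

Σ_{i=27}^{30} i² = 9455 − 6201 = 3254.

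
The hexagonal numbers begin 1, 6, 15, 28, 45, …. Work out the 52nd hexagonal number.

52·(2·52 − 1) = 52·103 = 5356.

5356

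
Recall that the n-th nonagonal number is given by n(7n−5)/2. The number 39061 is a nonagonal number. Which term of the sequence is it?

Set n(7n−5)/2 = 39061, giving 7n² − 5n − 78122 = 0.
So n = (5 + 1479) / 14 = 1484/14 = 106.

106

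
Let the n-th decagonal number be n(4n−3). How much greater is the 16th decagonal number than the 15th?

Consecutive decagonal numbers differ by 8n − 7: here 8·16 − 7 = 121.

121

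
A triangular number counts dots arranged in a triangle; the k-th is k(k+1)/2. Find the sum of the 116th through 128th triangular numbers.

Σ i(i+1)/2 = (Σi² + Σi) / 2 over i = 116..128.
Σi = 8256 − 6670 = 1586 and Σi² = 707264 − 513590 = 193674.
(1·193674 + 1·1586) / 2 = 195260/2 = 97630.

97630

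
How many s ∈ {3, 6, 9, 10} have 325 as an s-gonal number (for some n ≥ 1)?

s = 3: P(3, 25) = 325. ✓
s = 6: P(6, 13) = 325. ✓
s = 9: P(9, 10) = 325. ✓
s = 10: P(10, 9) = 297 and P(10, 10) = 370; 325 is not s-gonal.
Hits: s ∈ {3, 6, 9} → 3.

3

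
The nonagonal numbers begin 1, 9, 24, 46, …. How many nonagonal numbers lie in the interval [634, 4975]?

25

The n-th nonagonal number is n(7n−5)/2.
Smallest index with value ≥ 634: n = 14 (giving 651).
Largest index with value ≤ 4975: n = 38 (giving 4959).
Indices 14 through 38: 25 terms.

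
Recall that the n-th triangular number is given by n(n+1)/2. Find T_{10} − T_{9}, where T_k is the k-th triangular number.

10

Consecutive triangular numbers differ by n: T_{10} − T_{9} = 10.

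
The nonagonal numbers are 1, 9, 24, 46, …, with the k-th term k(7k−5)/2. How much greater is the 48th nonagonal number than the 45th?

48·(7·48 − 5)/2 = 7944 and 45·(7·45 − 5)/2 = 6975.
Difference: 7944 − 6975 = 969.

969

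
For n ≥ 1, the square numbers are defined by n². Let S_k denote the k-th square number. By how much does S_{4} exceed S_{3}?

7

n² − (n−1)² = 2n − 1, so 4² − 3² = 2·4 − 1 = 7.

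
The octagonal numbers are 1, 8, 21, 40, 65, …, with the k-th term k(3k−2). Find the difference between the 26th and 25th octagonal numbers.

Consecutive octagonal numbers differ by 6n − 5: here 6·26 − 5 = 151.

151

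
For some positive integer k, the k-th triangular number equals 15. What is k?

5

Set n(n+1)/2 = 15, giving n² + n − 30 = 0.
So n = (-1 + 11) / 2 = 10/2 = 5.
Check: 5·6/2 = 15. ✓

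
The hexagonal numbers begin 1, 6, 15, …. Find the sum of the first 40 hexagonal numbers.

43460

Σ i(2i−1) = 2Σi² − Σi over i = 1..40.
Σi = 820 and Σi² = 22140.
2·22140 − 1·820 = 43460.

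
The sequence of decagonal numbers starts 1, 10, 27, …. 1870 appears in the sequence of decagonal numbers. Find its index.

Set n(4n−3) = 1870, giving 4n² − 3n − 1870 = 0.
So n = (3 + 173) / 8 = 176/8 = 22.
Check: 22·(4·22 − 3) = 1870. ✓

22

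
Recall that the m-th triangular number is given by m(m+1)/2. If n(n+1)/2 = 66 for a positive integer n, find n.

Set n(n+1)/2 = 66, giving n² + n − 132 = 0.
So n = (-1 + 23) / 2 = 22/2 = 11.

11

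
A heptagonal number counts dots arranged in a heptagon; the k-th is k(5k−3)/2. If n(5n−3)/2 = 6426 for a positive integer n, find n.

Set n(5n−3)/2 = 6426, giving 5n² − 3n − 12852 = 0.
The discriminant is 9 + 40·6426 = 257049, and √257049 = 507.
So n = (3 + 507) / 10 = 510/10 = 51.

51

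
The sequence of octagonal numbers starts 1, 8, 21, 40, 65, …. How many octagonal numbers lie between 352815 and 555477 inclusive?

The n-th octagonal number is n(3n−2).
Smallest index with value ≥ 352815: n = 344 (giving 354320).
Largest index with value ≤ 555477: n = 430 (giving 553840).
Indices 344 through 430: 87 terms.

87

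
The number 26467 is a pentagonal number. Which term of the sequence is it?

Set n(3n−1)/2 = 26467, giving 3n² − n − 52934 = 0.
The discriminant is 1 + 24·26467 = 635209, and √635209 = 797.
So n = (1 + 797) / 6 = 798/6 = 133.

133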